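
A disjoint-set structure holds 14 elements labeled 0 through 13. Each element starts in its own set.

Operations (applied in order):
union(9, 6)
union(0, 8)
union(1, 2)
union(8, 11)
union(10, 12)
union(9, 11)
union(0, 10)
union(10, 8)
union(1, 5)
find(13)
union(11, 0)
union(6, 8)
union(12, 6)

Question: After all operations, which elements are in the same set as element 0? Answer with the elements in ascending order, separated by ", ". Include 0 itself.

Answer: 0, 6, 8, 9, 10, 11, 12

Derivation:
Step 1: union(9, 6) -> merged; set of 9 now {6, 9}
Step 2: union(0, 8) -> merged; set of 0 now {0, 8}
Step 3: union(1, 2) -> merged; set of 1 now {1, 2}
Step 4: union(8, 11) -> merged; set of 8 now {0, 8, 11}
Step 5: union(10, 12) -> merged; set of 10 now {10, 12}
Step 6: union(9, 11) -> merged; set of 9 now {0, 6, 8, 9, 11}
Step 7: union(0, 10) -> merged; set of 0 now {0, 6, 8, 9, 10, 11, 12}
Step 8: union(10, 8) -> already same set; set of 10 now {0, 6, 8, 9, 10, 11, 12}
Step 9: union(1, 5) -> merged; set of 1 now {1, 2, 5}
Step 10: find(13) -> no change; set of 13 is {13}
Step 11: union(11, 0) -> already same set; set of 11 now {0, 6, 8, 9, 10, 11, 12}
Step 12: union(6, 8) -> already same set; set of 6 now {0, 6, 8, 9, 10, 11, 12}
Step 13: union(12, 6) -> already same set; set of 12 now {0, 6, 8, 9, 10, 11, 12}
Component of 0: {0, 6, 8, 9, 10, 11, 12}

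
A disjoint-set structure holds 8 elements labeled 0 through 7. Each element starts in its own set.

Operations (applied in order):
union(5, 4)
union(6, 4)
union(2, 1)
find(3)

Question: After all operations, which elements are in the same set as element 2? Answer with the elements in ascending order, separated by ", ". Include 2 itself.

Step 1: union(5, 4) -> merged; set of 5 now {4, 5}
Step 2: union(6, 4) -> merged; set of 6 now {4, 5, 6}
Step 3: union(2, 1) -> merged; set of 2 now {1, 2}
Step 4: find(3) -> no change; set of 3 is {3}
Component of 2: {1, 2}

Answer: 1, 2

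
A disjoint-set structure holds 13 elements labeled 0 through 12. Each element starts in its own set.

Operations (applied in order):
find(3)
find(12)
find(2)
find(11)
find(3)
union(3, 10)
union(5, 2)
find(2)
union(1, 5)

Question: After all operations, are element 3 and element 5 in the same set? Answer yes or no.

Answer: no

Derivation:
Step 1: find(3) -> no change; set of 3 is {3}
Step 2: find(12) -> no change; set of 12 is {12}
Step 3: find(2) -> no change; set of 2 is {2}
Step 4: find(11) -> no change; set of 11 is {11}
Step 5: find(3) -> no change; set of 3 is {3}
Step 6: union(3, 10) -> merged; set of 3 now {3, 10}
Step 7: union(5, 2) -> merged; set of 5 now {2, 5}
Step 8: find(2) -> no change; set of 2 is {2, 5}
Step 9: union(1, 5) -> merged; set of 1 now {1, 2, 5}
Set of 3: {3, 10}; 5 is not a member.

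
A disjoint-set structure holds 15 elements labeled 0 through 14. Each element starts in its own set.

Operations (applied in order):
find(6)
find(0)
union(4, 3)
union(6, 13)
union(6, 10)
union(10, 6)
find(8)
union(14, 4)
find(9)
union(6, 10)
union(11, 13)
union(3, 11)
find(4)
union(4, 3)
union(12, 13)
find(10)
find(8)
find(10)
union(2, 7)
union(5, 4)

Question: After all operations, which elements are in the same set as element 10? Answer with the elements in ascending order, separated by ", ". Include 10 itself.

Step 1: find(6) -> no change; set of 6 is {6}
Step 2: find(0) -> no change; set of 0 is {0}
Step 3: union(4, 3) -> merged; set of 4 now {3, 4}
Step 4: union(6, 13) -> merged; set of 6 now {6, 13}
Step 5: union(6, 10) -> merged; set of 6 now {6, 10, 13}
Step 6: union(10, 6) -> already same set; set of 10 now {6, 10, 13}
Step 7: find(8) -> no change; set of 8 is {8}
Step 8: union(14, 4) -> merged; set of 14 now {3, 4, 14}
Step 9: find(9) -> no change; set of 9 is {9}
Step 10: union(6, 10) -> already same set; set of 6 now {6, 10, 13}
Step 11: union(11, 13) -> merged; set of 11 now {6, 10, 11, 13}
Step 12: union(3, 11) -> merged; set of 3 now {3, 4, 6, 10, 11, 13, 14}
Step 13: find(4) -> no change; set of 4 is {3, 4, 6, 10, 11, 13, 14}
Step 14: union(4, 3) -> already same set; set of 4 now {3, 4, 6, 10, 11, 13, 14}
Step 15: union(12, 13) -> merged; set of 12 now {3, 4, 6, 10, 11, 12, 13, 14}
Step 16: find(10) -> no change; set of 10 is {3, 4, 6, 10, 11, 12, 13, 14}
Step 17: find(8) -> no change; set of 8 is {8}
Step 18: find(10) -> no change; set of 10 is {3, 4, 6, 10, 11, 12, 13, 14}
Step 19: union(2, 7) -> merged; set of 2 now {2, 7}
Step 20: union(5, 4) -> merged; set of 5 now {3, 4, 5, 6, 10, 11, 12, 13, 14}
Component of 10: {3, 4, 5, 6, 10, 11, 12, 13, 14}

Answer: 3, 4, 5, 6, 10, 11, 12, 13, 14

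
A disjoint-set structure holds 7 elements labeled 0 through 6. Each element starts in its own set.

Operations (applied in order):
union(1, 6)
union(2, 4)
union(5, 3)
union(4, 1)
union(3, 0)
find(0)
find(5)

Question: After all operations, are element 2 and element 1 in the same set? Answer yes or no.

Step 1: union(1, 6) -> merged; set of 1 now {1, 6}
Step 2: union(2, 4) -> merged; set of 2 now {2, 4}
Step 3: union(5, 3) -> merged; set of 5 now {3, 5}
Step 4: union(4, 1) -> merged; set of 4 now {1, 2, 4, 6}
Step 5: union(3, 0) -> merged; set of 3 now {0, 3, 5}
Step 6: find(0) -> no change; set of 0 is {0, 3, 5}
Step 7: find(5) -> no change; set of 5 is {0, 3, 5}
Set of 2: {1, 2, 4, 6}; 1 is a member.

Answer: yes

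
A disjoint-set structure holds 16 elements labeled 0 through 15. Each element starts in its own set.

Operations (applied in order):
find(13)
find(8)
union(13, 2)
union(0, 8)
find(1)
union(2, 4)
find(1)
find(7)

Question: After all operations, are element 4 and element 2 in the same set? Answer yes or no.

Answer: yes

Derivation:
Step 1: find(13) -> no change; set of 13 is {13}
Step 2: find(8) -> no change; set of 8 is {8}
Step 3: union(13, 2) -> merged; set of 13 now {2, 13}
Step 4: union(0, 8) -> merged; set of 0 now {0, 8}
Step 5: find(1) -> no change; set of 1 is {1}
Step 6: union(2, 4) -> merged; set of 2 now {2, 4, 13}
Step 7: find(1) -> no change; set of 1 is {1}
Step 8: find(7) -> no change; set of 7 is {7}
Set of 4: {2, 4, 13}; 2 is a member.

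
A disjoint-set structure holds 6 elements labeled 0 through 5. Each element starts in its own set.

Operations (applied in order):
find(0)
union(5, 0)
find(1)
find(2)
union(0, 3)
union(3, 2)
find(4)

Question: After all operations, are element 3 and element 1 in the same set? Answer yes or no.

Answer: no

Derivation:
Step 1: find(0) -> no change; set of 0 is {0}
Step 2: union(5, 0) -> merged; set of 5 now {0, 5}
Step 3: find(1) -> no change; set of 1 is {1}
Step 4: find(2) -> no change; set of 2 is {2}
Step 5: union(0, 3) -> merged; set of 0 now {0, 3, 5}
Step 6: union(3, 2) -> merged; set of 3 now {0, 2, 3, 5}
Step 7: find(4) -> no change; set of 4 is {4}
Set of 3: {0, 2, 3, 5}; 1 is not a member.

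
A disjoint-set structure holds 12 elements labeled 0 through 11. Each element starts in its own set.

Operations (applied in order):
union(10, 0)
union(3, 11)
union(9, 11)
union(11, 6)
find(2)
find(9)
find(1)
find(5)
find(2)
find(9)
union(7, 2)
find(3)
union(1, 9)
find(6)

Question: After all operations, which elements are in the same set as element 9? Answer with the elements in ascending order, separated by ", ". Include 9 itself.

Step 1: union(10, 0) -> merged; set of 10 now {0, 10}
Step 2: union(3, 11) -> merged; set of 3 now {3, 11}
Step 3: union(9, 11) -> merged; set of 9 now {3, 9, 11}
Step 4: union(11, 6) -> merged; set of 11 now {3, 6, 9, 11}
Step 5: find(2) -> no change; set of 2 is {2}
Step 6: find(9) -> no change; set of 9 is {3, 6, 9, 11}
Step 7: find(1) -> no change; set of 1 is {1}
Step 8: find(5) -> no change; set of 5 is {5}
Step 9: find(2) -> no change; set of 2 is {2}
Step 10: find(9) -> no change; set of 9 is {3, 6, 9, 11}
Step 11: union(7, 2) -> merged; set of 7 now {2, 7}
Step 12: find(3) -> no change; set of 3 is {3, 6, 9, 11}
Step 13: union(1, 9) -> merged; set of 1 now {1, 3, 6, 9, 11}
Step 14: find(6) -> no change; set of 6 is {1, 3, 6, 9, 11}
Component of 9: {1, 3, 6, 9, 11}

Answer: 1, 3, 6, 9, 11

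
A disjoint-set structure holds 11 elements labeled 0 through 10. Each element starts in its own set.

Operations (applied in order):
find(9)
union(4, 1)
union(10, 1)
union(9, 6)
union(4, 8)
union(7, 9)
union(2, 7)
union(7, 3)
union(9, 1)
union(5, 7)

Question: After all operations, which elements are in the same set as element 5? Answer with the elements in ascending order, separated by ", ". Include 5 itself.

Step 1: find(9) -> no change; set of 9 is {9}
Step 2: union(4, 1) -> merged; set of 4 now {1, 4}
Step 3: union(10, 1) -> merged; set of 10 now {1, 4, 10}
Step 4: union(9, 6) -> merged; set of 9 now {6, 9}
Step 5: union(4, 8) -> merged; set of 4 now {1, 4, 8, 10}
Step 6: union(7, 9) -> merged; set of 7 now {6, 7, 9}
Step 7: union(2, 7) -> merged; set of 2 now {2, 6, 7, 9}
Step 8: union(7, 3) -> merged; set of 7 now {2, 3, 6, 7, 9}
Step 9: union(9, 1) -> merged; set of 9 now {1, 2, 3, 4, 6, 7, 8, 9, 10}
Step 10: union(5, 7) -> merged; set of 5 now {1, 2, 3, 4, 5, 6, 7, 8, 9, 10}
Component of 5: {1, 2, 3, 4, 5, 6, 7, 8, 9, 10}

Answer: 1, 2, 3, 4, 5, 6, 7, 8, 9, 10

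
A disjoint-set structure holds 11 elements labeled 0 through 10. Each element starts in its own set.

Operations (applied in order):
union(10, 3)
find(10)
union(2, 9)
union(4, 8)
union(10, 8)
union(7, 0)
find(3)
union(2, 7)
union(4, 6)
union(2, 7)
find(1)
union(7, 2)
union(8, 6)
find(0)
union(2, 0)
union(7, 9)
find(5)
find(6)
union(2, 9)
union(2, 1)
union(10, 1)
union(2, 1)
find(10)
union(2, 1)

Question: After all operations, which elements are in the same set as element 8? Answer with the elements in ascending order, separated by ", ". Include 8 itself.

Step 1: union(10, 3) -> merged; set of 10 now {3, 10}
Step 2: find(10) -> no change; set of 10 is {3, 10}
Step 3: union(2, 9) -> merged; set of 2 now {2, 9}
Step 4: union(4, 8) -> merged; set of 4 now {4, 8}
Step 5: union(10, 8) -> merged; set of 10 now {3, 4, 8, 10}
Step 6: union(7, 0) -> merged; set of 7 now {0, 7}
Step 7: find(3) -> no change; set of 3 is {3, 4, 8, 10}
Step 8: union(2, 7) -> merged; set of 2 now {0, 2, 7, 9}
Step 9: union(4, 6) -> merged; set of 4 now {3, 4, 6, 8, 10}
Step 10: union(2, 7) -> already same set; set of 2 now {0, 2, 7, 9}
Step 11: find(1) -> no change; set of 1 is {1}
Step 12: union(7, 2) -> already same set; set of 7 now {0, 2, 7, 9}
Step 13: union(8, 6) -> already same set; set of 8 now {3, 4, 6, 8, 10}
Step 14: find(0) -> no change; set of 0 is {0, 2, 7, 9}
Step 15: union(2, 0) -> already same set; set of 2 now {0, 2, 7, 9}
Step 16: union(7, 9) -> already same set; set of 7 now {0, 2, 7, 9}
Step 17: find(5) -> no change; set of 5 is {5}
Step 18: find(6) -> no change; set of 6 is {3, 4, 6, 8, 10}
Step 19: union(2, 9) -> already same set; set of 2 now {0, 2, 7, 9}
Step 20: union(2, 1) -> merged; set of 2 now {0, 1, 2, 7, 9}
Step 21: union(10, 1) -> merged; set of 10 now {0, 1, 2, 3, 4, 6, 7, 8, 9, 10}
Step 22: union(2, 1) -> already same set; set of 2 now {0, 1, 2, 3, 4, 6, 7, 8, 9, 10}
Step 23: find(10) -> no change; set of 10 is {0, 1, 2, 3, 4, 6, 7, 8, 9, 10}
Step 24: union(2, 1) -> already same set; set of 2 now {0, 1, 2, 3, 4, 6, 7, 8, 9, 10}
Component of 8: {0, 1, 2, 3, 4, 6, 7, 8, 9, 10}

Answer: 0, 1, 2, 3, 4, 6, 7, 8, 9, 10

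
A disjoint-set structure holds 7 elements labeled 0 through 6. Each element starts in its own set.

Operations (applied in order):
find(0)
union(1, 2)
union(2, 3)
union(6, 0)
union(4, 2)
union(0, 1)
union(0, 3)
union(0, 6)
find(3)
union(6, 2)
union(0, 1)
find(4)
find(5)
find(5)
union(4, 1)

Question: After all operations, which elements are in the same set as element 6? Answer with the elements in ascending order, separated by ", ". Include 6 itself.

Step 1: find(0) -> no change; set of 0 is {0}
Step 2: union(1, 2) -> merged; set of 1 now {1, 2}
Step 3: union(2, 3) -> merged; set of 2 now {1, 2, 3}
Step 4: union(6, 0) -> merged; set of 6 now {0, 6}
Step 5: union(4, 2) -> merged; set of 4 now {1, 2, 3, 4}
Step 6: union(0, 1) -> merged; set of 0 now {0, 1, 2, 3, 4, 6}
Step 7: union(0, 3) -> already same set; set of 0 now {0, 1, 2, 3, 4, 6}
Step 8: union(0, 6) -> already same set; set of 0 now {0, 1, 2, 3, 4, 6}
Step 9: find(3) -> no change; set of 3 is {0, 1, 2, 3, 4, 6}
Step 10: union(6, 2) -> already same set; set of 6 now {0, 1, 2, 3, 4, 6}
Step 11: union(0, 1) -> already same set; set of 0 now {0, 1, 2, 3, 4, 6}
Step 12: find(4) -> no change; set of 4 is {0, 1, 2, 3, 4, 6}
Step 13: find(5) -> no change; set of 5 is {5}
Step 14: find(5) -> no change; set of 5 is {5}
Step 15: union(4, 1) -> already same set; set of 4 now {0, 1, 2, 3, 4, 6}
Component of 6: {0, 1, 2, 3, 4, 6}

Answer: 0, 1, 2, 3, 4, 6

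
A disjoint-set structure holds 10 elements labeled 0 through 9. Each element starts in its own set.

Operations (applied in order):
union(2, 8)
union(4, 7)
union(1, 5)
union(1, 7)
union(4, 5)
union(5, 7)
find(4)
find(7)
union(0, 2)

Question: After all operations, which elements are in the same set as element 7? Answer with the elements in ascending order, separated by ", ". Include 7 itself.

Answer: 1, 4, 5, 7

Derivation:
Step 1: union(2, 8) -> merged; set of 2 now {2, 8}
Step 2: union(4, 7) -> merged; set of 4 now {4, 7}
Step 3: union(1, 5) -> merged; set of 1 now {1, 5}
Step 4: union(1, 7) -> merged; set of 1 now {1, 4, 5, 7}
Step 5: union(4, 5) -> already same set; set of 4 now {1, 4, 5, 7}
Step 6: union(5, 7) -> already same set; set of 5 now {1, 4, 5, 7}
Step 7: find(4) -> no change; set of 4 is {1, 4, 5, 7}
Step 8: find(7) -> no change; set of 7 is {1, 4, 5, 7}
Step 9: union(0, 2) -> merged; set of 0 now {0, 2, 8}
Component of 7: {1, 4, 5, 7}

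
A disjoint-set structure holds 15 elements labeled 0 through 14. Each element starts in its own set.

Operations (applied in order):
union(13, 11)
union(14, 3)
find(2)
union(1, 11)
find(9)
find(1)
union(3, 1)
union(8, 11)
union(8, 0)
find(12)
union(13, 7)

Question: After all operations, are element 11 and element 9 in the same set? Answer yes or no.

Step 1: union(13, 11) -> merged; set of 13 now {11, 13}
Step 2: union(14, 3) -> merged; set of 14 now {3, 14}
Step 3: find(2) -> no change; set of 2 is {2}
Step 4: union(1, 11) -> merged; set of 1 now {1, 11, 13}
Step 5: find(9) -> no change; set of 9 is {9}
Step 6: find(1) -> no change; set of 1 is {1, 11, 13}
Step 7: union(3, 1) -> merged; set of 3 now {1, 3, 11, 13, 14}
Step 8: union(8, 11) -> merged; set of 8 now {1, 3, 8, 11, 13, 14}
Step 9: union(8, 0) -> merged; set of 8 now {0, 1, 3, 8, 11, 13, 14}
Step 10: find(12) -> no change; set of 12 is {12}
Step 11: union(13, 7) -> merged; set of 13 now {0, 1, 3, 7, 8, 11, 13, 14}
Set of 11: {0, 1, 3, 7, 8, 11, 13, 14}; 9 is not a member.

Answer: no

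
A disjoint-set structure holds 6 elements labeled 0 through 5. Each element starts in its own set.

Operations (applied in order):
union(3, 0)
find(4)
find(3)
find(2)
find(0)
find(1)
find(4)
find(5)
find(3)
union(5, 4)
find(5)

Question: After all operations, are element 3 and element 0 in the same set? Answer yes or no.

Answer: yes

Derivation:
Step 1: union(3, 0) -> merged; set of 3 now {0, 3}
Step 2: find(4) -> no change; set of 4 is {4}
Step 3: find(3) -> no change; set of 3 is {0, 3}
Step 4: find(2) -> no change; set of 2 is {2}
Step 5: find(0) -> no change; set of 0 is {0, 3}
Step 6: find(1) -> no change; set of 1 is {1}
Step 7: find(4) -> no change; set of 4 is {4}
Step 8: find(5) -> no change; set of 5 is {5}
Step 9: find(3) -> no change; set of 3 is {0, 3}
Step 10: union(5, 4) -> merged; set of 5 now {4, 5}
Step 11: find(5) -> no change; set of 5 is {4, 5}
Set of 3: {0, 3}; 0 is a member.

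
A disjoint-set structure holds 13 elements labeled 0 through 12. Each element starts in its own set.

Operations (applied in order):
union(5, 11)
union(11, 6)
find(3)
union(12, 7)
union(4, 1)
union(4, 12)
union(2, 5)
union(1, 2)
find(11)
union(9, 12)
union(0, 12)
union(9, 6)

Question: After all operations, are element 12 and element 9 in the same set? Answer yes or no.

Answer: yes

Derivation:
Step 1: union(5, 11) -> merged; set of 5 now {5, 11}
Step 2: union(11, 6) -> merged; set of 11 now {5, 6, 11}
Step 3: find(3) -> no change; set of 3 is {3}
Step 4: union(12, 7) -> merged; set of 12 now {7, 12}
Step 5: union(4, 1) -> merged; set of 4 now {1, 4}
Step 6: union(4, 12) -> merged; set of 4 now {1, 4, 7, 12}
Step 7: union(2, 5) -> merged; set of 2 now {2, 5, 6, 11}
Step 8: union(1, 2) -> merged; set of 1 now {1, 2, 4, 5, 6, 7, 11, 12}
Step 9: find(11) -> no change; set of 11 is {1, 2, 4, 5, 6, 7, 11, 12}
Step 10: union(9, 12) -> merged; set of 9 now {1, 2, 4, 5, 6, 7, 9, 11, 12}
Step 11: union(0, 12) -> merged; set of 0 now {0, 1, 2, 4, 5, 6, 7, 9, 11, 12}
Step 12: union(9, 6) -> already same set; set of 9 now {0, 1, 2, 4, 5, 6, 7, 9, 11, 12}
Set of 12: {0, 1, 2, 4, 5, 6, 7, 9, 11, 12}; 9 is a member.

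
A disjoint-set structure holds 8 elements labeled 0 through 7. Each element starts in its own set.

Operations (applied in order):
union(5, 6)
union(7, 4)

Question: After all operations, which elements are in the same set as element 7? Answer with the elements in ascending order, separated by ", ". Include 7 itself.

Step 1: union(5, 6) -> merged; set of 5 now {5, 6}
Step 2: union(7, 4) -> merged; set of 7 now {4, 7}
Component of 7: {4, 7}

Answer: 4, 7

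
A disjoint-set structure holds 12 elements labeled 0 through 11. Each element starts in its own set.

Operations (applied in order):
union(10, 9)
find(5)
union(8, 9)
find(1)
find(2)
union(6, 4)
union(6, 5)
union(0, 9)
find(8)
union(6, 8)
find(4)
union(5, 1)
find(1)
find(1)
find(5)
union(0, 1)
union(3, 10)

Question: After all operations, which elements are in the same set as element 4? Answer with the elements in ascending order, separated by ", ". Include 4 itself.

Step 1: union(10, 9) -> merged; set of 10 now {9, 10}
Step 2: find(5) -> no change; set of 5 is {5}
Step 3: union(8, 9) -> merged; set of 8 now {8, 9, 10}
Step 4: find(1) -> no change; set of 1 is {1}
Step 5: find(2) -> no change; set of 2 is {2}
Step 6: union(6, 4) -> merged; set of 6 now {4, 6}
Step 7: union(6, 5) -> merged; set of 6 now {4, 5, 6}
Step 8: union(0, 9) -> merged; set of 0 now {0, 8, 9, 10}
Step 9: find(8) -> no change; set of 8 is {0, 8, 9, 10}
Step 10: union(6, 8) -> merged; set of 6 now {0, 4, 5, 6, 8, 9, 10}
Step 11: find(4) -> no change; set of 4 is {0, 4, 5, 6, 8, 9, 10}
Step 12: union(5, 1) -> merged; set of 5 now {0, 1, 4, 5, 6, 8, 9, 10}
Step 13: find(1) -> no change; set of 1 is {0, 1, 4, 5, 6, 8, 9, 10}
Step 14: find(1) -> no change; set of 1 is {0, 1, 4, 5, 6, 8, 9, 10}
Step 15: find(5) -> no change; set of 5 is {0, 1, 4, 5, 6, 8, 9, 10}
Step 16: union(0, 1) -> already same set; set of 0 now {0, 1, 4, 5, 6, 8, 9, 10}
Step 17: union(3, 10) -> merged; set of 3 now {0, 1, 3, 4, 5, 6, 8, 9, 10}
Component of 4: {0, 1, 3, 4, 5, 6, 8, 9, 10}

Answer: 0, 1, 3, 4, 5, 6, 8, 9, 10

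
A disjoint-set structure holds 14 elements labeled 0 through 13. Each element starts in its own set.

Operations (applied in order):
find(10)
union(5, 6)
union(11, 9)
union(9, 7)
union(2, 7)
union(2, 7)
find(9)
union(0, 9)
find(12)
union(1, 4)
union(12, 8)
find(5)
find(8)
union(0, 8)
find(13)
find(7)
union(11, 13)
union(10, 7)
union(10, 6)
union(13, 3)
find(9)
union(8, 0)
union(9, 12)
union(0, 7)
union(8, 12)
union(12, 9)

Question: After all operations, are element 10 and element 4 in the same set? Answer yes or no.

Step 1: find(10) -> no change; set of 10 is {10}
Step 2: union(5, 6) -> merged; set of 5 now {5, 6}
Step 3: union(11, 9) -> merged; set of 11 now {9, 11}
Step 4: union(9, 7) -> merged; set of 9 now {7, 9, 11}
Step 5: union(2, 7) -> merged; set of 2 now {2, 7, 9, 11}
Step 6: union(2, 7) -> already same set; set of 2 now {2, 7, 9, 11}
Step 7: find(9) -> no change; set of 9 is {2, 7, 9, 11}
Step 8: union(0, 9) -> merged; set of 0 now {0, 2, 7, 9, 11}
Step 9: find(12) -> no change; set of 12 is {12}
Step 10: union(1, 4) -> merged; set of 1 now {1, 4}
Step 11: union(12, 8) -> merged; set of 12 now {8, 12}
Step 12: find(5) -> no change; set of 5 is {5, 6}
Step 13: find(8) -> no change; set of 8 is {8, 12}
Step 14: union(0, 8) -> merged; set of 0 now {0, 2, 7, 8, 9, 11, 12}
Step 15: find(13) -> no change; set of 13 is {13}
Step 16: find(7) -> no change; set of 7 is {0, 2, 7, 8, 9, 11, 12}
Step 17: union(11, 13) -> merged; set of 11 now {0, 2, 7, 8, 9, 11, 12, 13}
Step 18: union(10, 7) -> merged; set of 10 now {0, 2, 7, 8, 9, 10, 11, 12, 13}
Step 19: union(10, 6) -> merged; set of 10 now {0, 2, 5, 6, 7, 8, 9, 10, 11, 12, 13}
Step 20: union(13, 3) -> merged; set of 13 now {0, 2, 3, 5, 6, 7, 8, 9, 10, 11, 12, 13}
Step 21: find(9) -> no change; set of 9 is {0, 2, 3, 5, 6, 7, 8, 9, 10, 11, 12, 13}
Step 22: union(8, 0) -> already same set; set of 8 now {0, 2, 3, 5, 6, 7, 8, 9, 10, 11, 12, 13}
Step 23: union(9, 12) -> already same set; set of 9 now {0, 2, 3, 5, 6, 7, 8, 9, 10, 11, 12, 13}
Step 24: union(0, 7) -> already same set; set of 0 now {0, 2, 3, 5, 6, 7, 8, 9, 10, 11, 12, 13}
Step 25: union(8, 12) -> already same set; set of 8 now {0, 2, 3, 5, 6, 7, 8, 9, 10, 11, 12, 13}
Step 26: union(12, 9) -> already same set; set of 12 now {0, 2, 3, 5, 6, 7, 8, 9, 10, 11, 12, 13}
Set of 10: {0, 2, 3, 5, 6, 7, 8, 9, 10, 11, 12, 13}; 4 is not a member.

Answer: no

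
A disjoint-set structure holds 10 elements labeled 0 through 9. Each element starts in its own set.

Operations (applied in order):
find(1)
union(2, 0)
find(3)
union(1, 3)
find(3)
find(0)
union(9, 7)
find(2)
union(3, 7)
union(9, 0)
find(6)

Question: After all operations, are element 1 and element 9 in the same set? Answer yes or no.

Answer: yes

Derivation:
Step 1: find(1) -> no change; set of 1 is {1}
Step 2: union(2, 0) -> merged; set of 2 now {0, 2}
Step 3: find(3) -> no change; set of 3 is {3}
Step 4: union(1, 3) -> merged; set of 1 now {1, 3}
Step 5: find(3) -> no change; set of 3 is {1, 3}
Step 6: find(0) -> no change; set of 0 is {0, 2}
Step 7: union(9, 7) -> merged; set of 9 now {7, 9}
Step 8: find(2) -> no change; set of 2 is {0, 2}
Step 9: union(3, 7) -> merged; set of 3 now {1, 3, 7, 9}
Step 10: union(9, 0) -> merged; set of 9 now {0, 1, 2, 3, 7, 9}
Step 11: find(6) -> no change; set of 6 is {6}
Set of 1: {0, 1, 2, 3, 7, 9}; 9 is a member.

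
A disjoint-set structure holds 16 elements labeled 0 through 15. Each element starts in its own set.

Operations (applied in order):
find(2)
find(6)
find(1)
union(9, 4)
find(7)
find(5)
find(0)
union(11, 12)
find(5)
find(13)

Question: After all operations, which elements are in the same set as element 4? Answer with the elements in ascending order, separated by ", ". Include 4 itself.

Answer: 4, 9

Derivation:
Step 1: find(2) -> no change; set of 2 is {2}
Step 2: find(6) -> no change; set of 6 is {6}
Step 3: find(1) -> no change; set of 1 is {1}
Step 4: union(9, 4) -> merged; set of 9 now {4, 9}
Step 5: find(7) -> no change; set of 7 is {7}
Step 6: find(5) -> no change; set of 5 is {5}
Step 7: find(0) -> no change; set of 0 is {0}
Step 8: union(11, 12) -> merged; set of 11 now {11, 12}
Step 9: find(5) -> no change; set of 5 is {5}
Step 10: find(13) -> no change; set of 13 is {13}
Component of 4: {4, 9}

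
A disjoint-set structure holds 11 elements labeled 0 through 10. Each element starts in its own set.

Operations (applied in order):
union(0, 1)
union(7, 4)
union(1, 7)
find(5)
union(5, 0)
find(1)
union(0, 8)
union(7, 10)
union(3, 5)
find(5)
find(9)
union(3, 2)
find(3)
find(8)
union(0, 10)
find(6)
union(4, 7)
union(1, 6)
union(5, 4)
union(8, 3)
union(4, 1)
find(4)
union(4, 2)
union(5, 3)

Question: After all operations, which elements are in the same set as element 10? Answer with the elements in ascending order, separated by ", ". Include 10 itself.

Answer: 0, 1, 2, 3, 4, 5, 6, 7, 8, 10

Derivation:
Step 1: union(0, 1) -> merged; set of 0 now {0, 1}
Step 2: union(7, 4) -> merged; set of 7 now {4, 7}
Step 3: union(1, 7) -> merged; set of 1 now {0, 1, 4, 7}
Step 4: find(5) -> no change; set of 5 is {5}
Step 5: union(5, 0) -> merged; set of 5 now {0, 1, 4, 5, 7}
Step 6: find(1) -> no change; set of 1 is {0, 1, 4, 5, 7}
Step 7: union(0, 8) -> merged; set of 0 now {0, 1, 4, 5, 7, 8}
Step 8: union(7, 10) -> merged; set of 7 now {0, 1, 4, 5, 7, 8, 10}
Step 9: union(3, 5) -> merged; set of 3 now {0, 1, 3, 4, 5, 7, 8, 10}
Step 10: find(5) -> no change; set of 5 is {0, 1, 3, 4, 5, 7, 8, 10}
Step 11: find(9) -> no change; set of 9 is {9}
Step 12: union(3, 2) -> merged; set of 3 now {0, 1, 2, 3, 4, 5, 7, 8, 10}
Step 13: find(3) -> no change; set of 3 is {0, 1, 2, 3, 4, 5, 7, 8, 10}
Step 14: find(8) -> no change; set of 8 is {0, 1, 2, 3, 4, 5, 7, 8, 10}
Step 15: union(0, 10) -> already same set; set of 0 now {0, 1, 2, 3, 4, 5, 7, 8, 10}
Step 16: find(6) -> no change; set of 6 is {6}
Step 17: union(4, 7) -> already same set; set of 4 now {0, 1, 2, 3, 4, 5, 7, 8, 10}
Step 18: union(1, 6) -> merged; set of 1 now {0, 1, 2, 3, 4, 5, 6, 7, 8, 10}
Step 19: union(5, 4) -> already same set; set of 5 now {0, 1, 2, 3, 4, 5, 6, 7, 8, 10}
Step 20: union(8, 3) -> already same set; set of 8 now {0, 1, 2, 3, 4, 5, 6, 7, 8, 10}
Step 21: union(4, 1) -> already same set; set of 4 now {0, 1, 2, 3, 4, 5, 6, 7, 8, 10}
Step 22: find(4) -> no change; set of 4 is {0, 1, 2, 3, 4, 5, 6, 7, 8, 10}
Step 23: union(4, 2) -> already same set; set of 4 now {0, 1, 2, 3, 4, 5, 6, 7, 8, 10}
Step 24: union(5, 3) -> already same set; set of 5 now {0, 1, 2, 3, 4, 5, 6, 7, 8, 10}
Component of 10: {0, 1, 2, 3, 4, 5, 6, 7, 8, 10}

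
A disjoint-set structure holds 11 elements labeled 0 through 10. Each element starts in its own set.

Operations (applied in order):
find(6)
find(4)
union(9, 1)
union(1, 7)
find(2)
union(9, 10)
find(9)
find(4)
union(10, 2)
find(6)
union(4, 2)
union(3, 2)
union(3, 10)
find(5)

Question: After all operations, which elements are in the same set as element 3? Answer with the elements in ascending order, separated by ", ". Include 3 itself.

Answer: 1, 2, 3, 4, 7, 9, 10

Derivation:
Step 1: find(6) -> no change; set of 6 is {6}
Step 2: find(4) -> no change; set of 4 is {4}
Step 3: union(9, 1) -> merged; set of 9 now {1, 9}
Step 4: union(1, 7) -> merged; set of 1 now {1, 7, 9}
Step 5: find(2) -> no change; set of 2 is {2}
Step 6: union(9, 10) -> merged; set of 9 now {1, 7, 9, 10}
Step 7: find(9) -> no change; set of 9 is {1, 7, 9, 10}
Step 8: find(4) -> no change; set of 4 is {4}
Step 9: union(10, 2) -> merged; set of 10 now {1, 2, 7, 9, 10}
Step 10: find(6) -> no change; set of 6 is {6}
Step 11: union(4, 2) -> merged; set of 4 now {1, 2, 4, 7, 9, 10}
Step 12: union(3, 2) -> merged; set of 3 now {1, 2, 3, 4, 7, 9, 10}
Step 13: union(3, 10) -> already same set; set of 3 now {1, 2, 3, 4, 7, 9, 10}
Step 14: find(5) -> no change; set of 5 is {5}
Component of 3: {1, 2, 3, 4, 7, 9, 10}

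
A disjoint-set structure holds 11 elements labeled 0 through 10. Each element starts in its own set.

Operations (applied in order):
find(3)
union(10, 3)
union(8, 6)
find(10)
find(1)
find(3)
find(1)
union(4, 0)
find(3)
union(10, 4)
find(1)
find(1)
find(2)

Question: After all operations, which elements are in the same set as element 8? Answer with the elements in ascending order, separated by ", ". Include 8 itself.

Step 1: find(3) -> no change; set of 3 is {3}
Step 2: union(10, 3) -> merged; set of 10 now {3, 10}
Step 3: union(8, 6) -> merged; set of 8 now {6, 8}
Step 4: find(10) -> no change; set of 10 is {3, 10}
Step 5: find(1) -> no change; set of 1 is {1}
Step 6: find(3) -> no change; set of 3 is {3, 10}
Step 7: find(1) -> no change; set of 1 is {1}
Step 8: union(4, 0) -> merged; set of 4 now {0, 4}
Step 9: find(3) -> no change; set of 3 is {3, 10}
Step 10: union(10, 4) -> merged; set of 10 now {0, 3, 4, 10}
Step 11: find(1) -> no change; set of 1 is {1}
Step 12: find(1) -> no change; set of 1 is {1}
Step 13: find(2) -> no change; set of 2 is {2}
Component of 8: {6, 8}

Answer: 6, 8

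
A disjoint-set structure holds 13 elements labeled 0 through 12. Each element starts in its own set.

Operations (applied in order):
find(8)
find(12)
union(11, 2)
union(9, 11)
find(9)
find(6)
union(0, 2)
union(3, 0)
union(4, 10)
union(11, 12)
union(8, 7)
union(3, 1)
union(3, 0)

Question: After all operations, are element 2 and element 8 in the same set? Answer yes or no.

Answer: no

Derivation:
Step 1: find(8) -> no change; set of 8 is {8}
Step 2: find(12) -> no change; set of 12 is {12}
Step 3: union(11, 2) -> merged; set of 11 now {2, 11}
Step 4: union(9, 11) -> merged; set of 9 now {2, 9, 11}
Step 5: find(9) -> no change; set of 9 is {2, 9, 11}
Step 6: find(6) -> no change; set of 6 is {6}
Step 7: union(0, 2) -> merged; set of 0 now {0, 2, 9, 11}
Step 8: union(3, 0) -> merged; set of 3 now {0, 2, 3, 9, 11}
Step 9: union(4, 10) -> merged; set of 4 now {4, 10}
Step 10: union(11, 12) -> merged; set of 11 now {0, 2, 3, 9, 11, 12}
Step 11: union(8, 7) -> merged; set of 8 now {7, 8}
Step 12: union(3, 1) -> merged; set of 3 now {0, 1, 2, 3, 9, 11, 12}
Step 13: union(3, 0) -> already same set; set of 3 now {0, 1, 2, 3, 9, 11, 12}
Set of 2: {0, 1, 2, 3, 9, 11, 12}; 8 is not a member.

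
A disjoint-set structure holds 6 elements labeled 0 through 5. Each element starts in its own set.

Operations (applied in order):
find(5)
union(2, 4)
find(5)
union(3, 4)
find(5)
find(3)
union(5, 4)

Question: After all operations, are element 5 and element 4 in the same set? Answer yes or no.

Step 1: find(5) -> no change; set of 5 is {5}
Step 2: union(2, 4) -> merged; set of 2 now {2, 4}
Step 3: find(5) -> no change; set of 5 is {5}
Step 4: union(3, 4) -> merged; set of 3 now {2, 3, 4}
Step 5: find(5) -> no change; set of 5 is {5}
Step 6: find(3) -> no change; set of 3 is {2, 3, 4}
Step 7: union(5, 4) -> merged; set of 5 now {2, 3, 4, 5}
Set of 5: {2, 3, 4, 5}; 4 is a member.

Answer: yes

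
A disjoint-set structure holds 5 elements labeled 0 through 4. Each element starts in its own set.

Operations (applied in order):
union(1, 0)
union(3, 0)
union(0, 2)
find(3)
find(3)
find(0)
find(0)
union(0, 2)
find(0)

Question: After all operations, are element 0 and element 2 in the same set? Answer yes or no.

Step 1: union(1, 0) -> merged; set of 1 now {0, 1}
Step 2: union(3, 0) -> merged; set of 3 now {0, 1, 3}
Step 3: union(0, 2) -> merged; set of 0 now {0, 1, 2, 3}
Step 4: find(3) -> no change; set of 3 is {0, 1, 2, 3}
Step 5: find(3) -> no change; set of 3 is {0, 1, 2, 3}
Step 6: find(0) -> no change; set of 0 is {0, 1, 2, 3}
Step 7: find(0) -> no change; set of 0 is {0, 1, 2, 3}
Step 8: union(0, 2) -> already same set; set of 0 now {0, 1, 2, 3}
Step 9: find(0) -> no change; set of 0 is {0, 1, 2, 3}
Set of 0: {0, 1, 2, 3}; 2 is a member.

Answer: yes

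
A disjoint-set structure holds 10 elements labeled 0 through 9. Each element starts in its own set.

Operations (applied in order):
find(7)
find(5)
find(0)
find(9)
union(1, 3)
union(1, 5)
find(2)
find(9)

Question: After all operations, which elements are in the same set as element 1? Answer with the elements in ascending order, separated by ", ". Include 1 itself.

Answer: 1, 3, 5

Derivation:
Step 1: find(7) -> no change; set of 7 is {7}
Step 2: find(5) -> no change; set of 5 is {5}
Step 3: find(0) -> no change; set of 0 is {0}
Step 4: find(9) -> no change; set of 9 is {9}
Step 5: union(1, 3) -> merged; set of 1 now {1, 3}
Step 6: union(1, 5) -> merged; set of 1 now {1, 3, 5}
Step 7: find(2) -> no change; set of 2 is {2}
Step 8: find(9) -> no change; set of 9 is {9}
Component of 1: {1, 3, 5}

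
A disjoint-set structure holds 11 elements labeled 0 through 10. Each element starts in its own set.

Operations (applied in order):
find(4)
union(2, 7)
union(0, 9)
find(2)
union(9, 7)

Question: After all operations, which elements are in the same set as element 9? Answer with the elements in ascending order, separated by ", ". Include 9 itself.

Answer: 0, 2, 7, 9

Derivation:
Step 1: find(4) -> no change; set of 4 is {4}
Step 2: union(2, 7) -> merged; set of 2 now {2, 7}
Step 3: union(0, 9) -> merged; set of 0 now {0, 9}
Step 4: find(2) -> no change; set of 2 is {2, 7}
Step 5: union(9, 7) -> merged; set of 9 now {0, 2, 7, 9}
Component of 9: {0, 2, 7, 9}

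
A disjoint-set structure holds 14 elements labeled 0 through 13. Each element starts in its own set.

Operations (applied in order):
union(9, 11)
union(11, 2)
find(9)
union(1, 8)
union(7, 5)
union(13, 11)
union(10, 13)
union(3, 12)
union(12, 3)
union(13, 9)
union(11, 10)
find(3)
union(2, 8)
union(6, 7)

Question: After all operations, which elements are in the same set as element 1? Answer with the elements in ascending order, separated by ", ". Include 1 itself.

Answer: 1, 2, 8, 9, 10, 11, 13

Derivation:
Step 1: union(9, 11) -> merged; set of 9 now {9, 11}
Step 2: union(11, 2) -> merged; set of 11 now {2, 9, 11}
Step 3: find(9) -> no change; set of 9 is {2, 9, 11}
Step 4: union(1, 8) -> merged; set of 1 now {1, 8}
Step 5: union(7, 5) -> merged; set of 7 now {5, 7}
Step 6: union(13, 11) -> merged; set of 13 now {2, 9, 11, 13}
Step 7: union(10, 13) -> merged; set of 10 now {2, 9, 10, 11, 13}
Step 8: union(3, 12) -> merged; set of 3 now {3, 12}
Step 9: union(12, 3) -> already same set; set of 12 now {3, 12}
Step 10: union(13, 9) -> already same set; set of 13 now {2, 9, 10, 11, 13}
Step 11: union(11, 10) -> already same set; set of 11 now {2, 9, 10, 11, 13}
Step 12: find(3) -> no change; set of 3 is {3, 12}
Step 13: union(2, 8) -> merged; set of 2 now {1, 2, 8, 9, 10, 11, 13}
Step 14: union(6, 7) -> merged; set of 6 now {5, 6, 7}
Component of 1: {1, 2, 8, 9, 10, 11, 13}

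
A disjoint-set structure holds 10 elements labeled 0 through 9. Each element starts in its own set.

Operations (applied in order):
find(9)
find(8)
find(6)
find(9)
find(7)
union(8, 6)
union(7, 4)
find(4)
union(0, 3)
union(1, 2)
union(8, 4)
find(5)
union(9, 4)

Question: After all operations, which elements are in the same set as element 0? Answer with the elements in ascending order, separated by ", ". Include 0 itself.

Answer: 0, 3

Derivation:
Step 1: find(9) -> no change; set of 9 is {9}
Step 2: find(8) -> no change; set of 8 is {8}
Step 3: find(6) -> no change; set of 6 is {6}
Step 4: find(9) -> no change; set of 9 is {9}
Step 5: find(7) -> no change; set of 7 is {7}
Step 6: union(8, 6) -> merged; set of 8 now {6, 8}
Step 7: union(7, 4) -> merged; set of 7 now {4, 7}
Step 8: find(4) -> no change; set of 4 is {4, 7}
Step 9: union(0, 3) -> merged; set of 0 now {0, 3}
Step 10: union(1, 2) -> merged; set of 1 now {1, 2}
Step 11: union(8, 4) -> merged; set of 8 now {4, 6, 7, 8}
Step 12: find(5) -> no change; set of 5 is {5}
Step 13: union(9, 4) -> merged; set of 9 now {4, 6, 7, 8, 9}
Component of 0: {0, 3}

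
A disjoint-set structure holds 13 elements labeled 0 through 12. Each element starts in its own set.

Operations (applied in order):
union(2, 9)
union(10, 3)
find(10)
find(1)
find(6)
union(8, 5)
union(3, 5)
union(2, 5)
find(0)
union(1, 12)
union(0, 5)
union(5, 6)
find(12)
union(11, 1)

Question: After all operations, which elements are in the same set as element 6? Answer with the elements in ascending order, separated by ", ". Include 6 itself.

Step 1: union(2, 9) -> merged; set of 2 now {2, 9}
Step 2: union(10, 3) -> merged; set of 10 now {3, 10}
Step 3: find(10) -> no change; set of 10 is {3, 10}
Step 4: find(1) -> no change; set of 1 is {1}
Step 5: find(6) -> no change; set of 6 is {6}
Step 6: union(8, 5) -> merged; set of 8 now {5, 8}
Step 7: union(3, 5) -> merged; set of 3 now {3, 5, 8, 10}
Step 8: union(2, 5) -> merged; set of 2 now {2, 3, 5, 8, 9, 10}
Step 9: find(0) -> no change; set of 0 is {0}
Step 10: union(1, 12) -> merged; set of 1 now {1, 12}
Step 11: union(0, 5) -> merged; set of 0 now {0, 2, 3, 5, 8, 9, 10}
Step 12: union(5, 6) -> merged; set of 5 now {0, 2, 3, 5, 6, 8, 9, 10}
Step 13: find(12) -> no change; set of 12 is {1, 12}
Step 14: union(11, 1) -> merged; set of 11 now {1, 11, 12}
Component of 6: {0, 2, 3, 5, 6, 8, 9, 10}

Answer: 0, 2, 3, 5, 6, 8, 9, 10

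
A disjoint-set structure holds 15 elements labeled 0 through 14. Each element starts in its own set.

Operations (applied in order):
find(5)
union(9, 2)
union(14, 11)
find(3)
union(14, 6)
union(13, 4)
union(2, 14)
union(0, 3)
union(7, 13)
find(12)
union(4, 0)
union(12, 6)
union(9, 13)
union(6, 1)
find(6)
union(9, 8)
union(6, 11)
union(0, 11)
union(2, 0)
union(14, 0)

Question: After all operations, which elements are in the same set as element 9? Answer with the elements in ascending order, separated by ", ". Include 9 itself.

Step 1: find(5) -> no change; set of 5 is {5}
Step 2: union(9, 2) -> merged; set of 9 now {2, 9}
Step 3: union(14, 11) -> merged; set of 14 now {11, 14}
Step 4: find(3) -> no change; set of 3 is {3}
Step 5: union(14, 6) -> merged; set of 14 now {6, 11, 14}
Step 6: union(13, 4) -> merged; set of 13 now {4, 13}
Step 7: union(2, 14) -> merged; set of 2 now {2, 6, 9, 11, 14}
Step 8: union(0, 3) -> merged; set of 0 now {0, 3}
Step 9: union(7, 13) -> merged; set of 7 now {4, 7, 13}
Step 10: find(12) -> no change; set of 12 is {12}
Step 11: union(4, 0) -> merged; set of 4 now {0, 3, 4, 7, 13}
Step 12: union(12, 6) -> merged; set of 12 now {2, 6, 9, 11, 12, 14}
Step 13: union(9, 13) -> merged; set of 9 now {0, 2, 3, 4, 6, 7, 9, 11, 12, 13, 14}
Step 14: union(6, 1) -> merged; set of 6 now {0, 1, 2, 3, 4, 6, 7, 9, 11, 12, 13, 14}
Step 15: find(6) -> no change; set of 6 is {0, 1, 2, 3, 4, 6, 7, 9, 11, 12, 13, 14}
Step 16: union(9, 8) -> merged; set of 9 now {0, 1, 2, 3, 4, 6, 7, 8, 9, 11, 12, 13, 14}
Step 17: union(6, 11) -> already same set; set of 6 now {0, 1, 2, 3, 4, 6, 7, 8, 9, 11, 12, 13, 14}
Step 18: union(0, 11) -> already same set; set of 0 now {0, 1, 2, 3, 4, 6, 7, 8, 9, 11, 12, 13, 14}
Step 19: union(2, 0) -> already same set; set of 2 now {0, 1, 2, 3, 4, 6, 7, 8, 9, 11, 12, 13, 14}
Step 20: union(14, 0) -> already same set; set of 14 now {0, 1, 2, 3, 4, 6, 7, 8, 9, 11, 12, 13, 14}
Component of 9: {0, 1, 2, 3, 4, 6, 7, 8, 9, 11, 12, 13, 14}

Answer: 0, 1, 2, 3, 4, 6, 7, 8, 9, 11, 12, 13, 14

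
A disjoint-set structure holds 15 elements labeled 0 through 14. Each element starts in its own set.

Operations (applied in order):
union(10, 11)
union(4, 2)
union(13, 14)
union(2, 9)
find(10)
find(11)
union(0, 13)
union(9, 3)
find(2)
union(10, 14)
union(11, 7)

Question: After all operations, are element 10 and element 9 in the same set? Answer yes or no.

Step 1: union(10, 11) -> merged; set of 10 now {10, 11}
Step 2: union(4, 2) -> merged; set of 4 now {2, 4}
Step 3: union(13, 14) -> merged; set of 13 now {13, 14}
Step 4: union(2, 9) -> merged; set of 2 now {2, 4, 9}
Step 5: find(10) -> no change; set of 10 is {10, 11}
Step 6: find(11) -> no change; set of 11 is {10, 11}
Step 7: union(0, 13) -> merged; set of 0 now {0, 13, 14}
Step 8: union(9, 3) -> merged; set of 9 now {2, 3, 4, 9}
Step 9: find(2) -> no change; set of 2 is {2, 3, 4, 9}
Step 10: union(10, 14) -> merged; set of 10 now {0, 10, 11, 13, 14}
Step 11: union(11, 7) -> merged; set of 11 now {0, 7, 10, 11, 13, 14}
Set of 10: {0, 7, 10, 11, 13, 14}; 9 is not a member.

Answer: no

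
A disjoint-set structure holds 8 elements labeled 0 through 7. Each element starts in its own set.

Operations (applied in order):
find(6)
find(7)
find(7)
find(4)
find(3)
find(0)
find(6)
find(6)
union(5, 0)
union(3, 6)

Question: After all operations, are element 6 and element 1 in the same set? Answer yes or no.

Step 1: find(6) -> no change; set of 6 is {6}
Step 2: find(7) -> no change; set of 7 is {7}
Step 3: find(7) -> no change; set of 7 is {7}
Step 4: find(4) -> no change; set of 4 is {4}
Step 5: find(3) -> no change; set of 3 is {3}
Step 6: find(0) -> no change; set of 0 is {0}
Step 7: find(6) -> no change; set of 6 is {6}
Step 8: find(6) -> no change; set of 6 is {6}
Step 9: union(5, 0) -> merged; set of 5 now {0, 5}
Step 10: union(3, 6) -> merged; set of 3 now {3, 6}
Set of 6: {3, 6}; 1 is not a member.

Answer: no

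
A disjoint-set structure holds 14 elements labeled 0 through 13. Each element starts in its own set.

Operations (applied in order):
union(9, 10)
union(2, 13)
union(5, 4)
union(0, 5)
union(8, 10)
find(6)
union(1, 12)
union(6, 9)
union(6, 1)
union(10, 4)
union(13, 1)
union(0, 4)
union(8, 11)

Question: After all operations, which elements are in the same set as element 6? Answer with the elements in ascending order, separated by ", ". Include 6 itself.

Answer: 0, 1, 2, 4, 5, 6, 8, 9, 10, 11, 12, 13

Derivation:
Step 1: union(9, 10) -> merged; set of 9 now {9, 10}
Step 2: union(2, 13) -> merged; set of 2 now {2, 13}
Step 3: union(5, 4) -> merged; set of 5 now {4, 5}
Step 4: union(0, 5) -> merged; set of 0 now {0, 4, 5}
Step 5: union(8, 10) -> merged; set of 8 now {8, 9, 10}
Step 6: find(6) -> no change; set of 6 is {6}
Step 7: union(1, 12) -> merged; set of 1 now {1, 12}
Step 8: union(6, 9) -> merged; set of 6 now {6, 8, 9, 10}
Step 9: union(6, 1) -> merged; set of 6 now {1, 6, 8, 9, 10, 12}
Step 10: union(10, 4) -> merged; set of 10 now {0, 1, 4, 5, 6, 8, 9, 10, 12}
Step 11: union(13, 1) -> merged; set of 13 now {0, 1, 2, 4, 5, 6, 8, 9, 10, 12, 13}
Step 12: union(0, 4) -> already same set; set of 0 now {0, 1, 2, 4, 5, 6, 8, 9, 10, 12, 13}
Step 13: union(8, 11) -> merged; set of 8 now {0, 1, 2, 4, 5, 6, 8, 9, 10, 11, 12, 13}
Component of 6: {0, 1, 2, 4, 5, 6, 8, 9, 10, 11, 12, 13}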